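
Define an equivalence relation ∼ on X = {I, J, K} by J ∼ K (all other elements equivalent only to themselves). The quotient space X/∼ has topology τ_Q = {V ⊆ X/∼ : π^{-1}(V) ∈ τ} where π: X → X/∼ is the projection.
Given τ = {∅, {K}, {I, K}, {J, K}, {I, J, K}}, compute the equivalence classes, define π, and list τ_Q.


X/∼ = {[I], [J=K]}; |τ_Q| = 3.

Equivalence classes: [I], [J=K].
Quotient map π: X → X/∼ sends I ↦ [I], J ↦ [J=K], K ↦ [J=K].
For each subset V ⊆ X/∼, compute π^{-1}(V) ⊆ X and check whether π^{-1}(V) ∈ τ. V is open in τ_Q iff π^{-1}(V) ∈ τ.
  V = {}: π^{-1}(V) = ∅ ∈ τ ✓.
  V = {[I]}: π^{-1}(V) = {I} ∉ τ ✗.
  V = {[J=K]}: π^{-1}(V) = {J, K} ∈ τ ✓.
  V = {[I], [J=K]}: π^{-1}(V) = {I, J, K} ∈ τ ✓.
Open sets in the quotient: τ_Q = {{}, {[J=K]}, {[I], [J=K]}} (3 elements).


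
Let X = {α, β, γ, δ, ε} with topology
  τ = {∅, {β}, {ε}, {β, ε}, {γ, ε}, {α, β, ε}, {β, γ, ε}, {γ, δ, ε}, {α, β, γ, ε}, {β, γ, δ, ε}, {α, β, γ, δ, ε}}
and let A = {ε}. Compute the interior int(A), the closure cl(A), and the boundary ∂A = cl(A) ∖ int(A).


int(A) = {ε}, cl(A) = {α, γ, δ, ε}, ∂A = {α, γ, δ}.

Closed sets in (X, τ) are complements of opens:
  closed(X, τ) = {∅, {α}, {δ}, {α, β}, {α, δ}, {γ, δ}, {α, β, δ}, {α, γ, δ}, {α, β, γ, δ}, {α, γ, δ, ε}, {α, β, γ, δ, ε}}.
int(A) = ⋃ {U ∈ τ : U ⊆ A}. Opens contained in A: ∅, {ε}.
Taking the union of these: int(A) = {ε}.
cl(A) = ⋂ {C closed : A ⊆ C}. Closed sets containing A: {α, γ, δ, ε}, {α, β, γ, δ, ε}.
Intersecting these: cl(A) = {α, γ, δ, ε}.
∂A = cl(A) ∖ int(A) = {α, γ, δ, ε} ∖ {ε} = {α, γ, δ}.


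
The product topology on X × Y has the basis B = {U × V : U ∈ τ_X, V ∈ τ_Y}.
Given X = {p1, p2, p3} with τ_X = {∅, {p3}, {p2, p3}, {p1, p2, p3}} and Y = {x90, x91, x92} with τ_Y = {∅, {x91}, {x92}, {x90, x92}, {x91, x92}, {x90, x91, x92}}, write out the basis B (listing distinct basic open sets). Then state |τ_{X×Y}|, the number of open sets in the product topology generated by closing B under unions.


Basis B = {∅ × ∅, {p3} × {x91}, {p3} × {x92}, {p2, p3} × {x91}, {p2, p3} × {x92}, {p3} × {x90, x92}, {p3} × {x91, x92}, {p1, p2, p3} × {x91}, {p1, p2, p3} × {x92}, {p3} × {x90, x91, x92}, {p2, p3} × {x90, x92}, {p2, p3} × {x91, x92}, {p1, p2, p3} × {x90, x92}, {p1, p2, p3} × {x91, x92}, {p2, p3} × {x90, x91, x92}, {p1, p2, p3} × {x90, x91, x92}}; |τ_{X×Y}| = 40.

Enumerate products U × V with U ∈ τ_X, V ∈ τ_Y (deduplicated):
  ∅ × ∅ = {} (∅)
  {p3} × {x91} = {(p3,x91)}
  {p3} × {x92} = {(p3,x92)}
  {p2, p3} × {x91} = {(p2,x91), (p3,x91)}
  {p2, p3} × {x92} = {(p2,x92), (p3,x92)}
  {p3} × {x90, x92} = {(p3,x90), (p3,x92)}
  {p3} × {x91, x92} = {(p3,x91), (p3,x92)}
  {p1, p2, p3} × {x91} = {(p1,x91), (p2,x91), (p3,x91)}
  {p1, p2, p3} × {x92} = {(p1,x92), (p2,x92), (p3,x92)}
  {p3} × {x90, x91, x92} = {(p3,x90), (p3,x91), (p3,x92)}
  {p2, p3} × {x90, x92} = {(p2,x90), (p2,x92), (p3,x90), (p3,x92)}
  {p2, p3} × {x91, x92} = {(p2,x91), (p2,x92), (p3,x91), (p3,x92)}
  {p1, p2, p3} × {x90, x92} = {(p1,x90), (p1,x92), (p2,x90), (p2,x92), (p3,x90), (p3,x92)}
  {p1, p2, p3} × {x91, x92} = {(p1,x91), (p1,x92), (p2,x91), (p2,x92), (p3,x91), (p3,x92)}
  {p2, p3} × {x90, x91, x92} = {(p2,x90), (p2,x91), (p2,x92), (p3,x90), (p3,x91), (p3,x92)}
  {p1, p2, p3} × {x90, x91, x92} = {(p1,x90), (p1,x91), (p1,x92), (p2,x90), (p2,x91), (p2,x92), (p3,x90), (p3,x91), (p3,x92)}
These 16 distinct sets form the basis B.
Close under arbitrary unions to get τ_{X×Y}; counting gives |τ_{X×Y}| = 40.


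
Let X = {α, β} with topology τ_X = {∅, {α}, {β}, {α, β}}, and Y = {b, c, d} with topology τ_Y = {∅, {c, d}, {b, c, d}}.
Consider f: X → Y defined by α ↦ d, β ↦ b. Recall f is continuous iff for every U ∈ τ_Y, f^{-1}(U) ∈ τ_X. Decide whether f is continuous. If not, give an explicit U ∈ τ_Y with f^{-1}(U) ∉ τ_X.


f IS continuous.

Compute f^{-1}(U) for each U ∈ τ_Y:
  U = ∅: f^{-1}(U) = ∅ ∈ τ_X ✓.
  U = {c, d}: f^{-1}(U) = {α} ∈ τ_X ✓.
  U = {b, c, d}: f^{-1}(U) = {α, β} ∈ τ_X ✓.
Every preimage lies in τ_X, so f IS continuous.


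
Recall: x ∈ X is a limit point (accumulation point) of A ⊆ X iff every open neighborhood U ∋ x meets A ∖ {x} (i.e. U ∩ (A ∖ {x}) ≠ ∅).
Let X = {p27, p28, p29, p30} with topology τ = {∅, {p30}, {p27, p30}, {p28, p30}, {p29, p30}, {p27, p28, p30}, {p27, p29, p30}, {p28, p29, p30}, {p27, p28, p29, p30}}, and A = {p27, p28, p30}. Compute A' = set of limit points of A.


A' = {p27, p28, p29}

For each x ∈ X, list the open sets U ∈ τ with x ∈ U, then check whether U ∩ (A ∖ {x}) ≠ ∅ for every such U.
  x = p27: opens ∋ x are {p27, p30}, {p27, p28, p30}, {p27, p29, p30}, {p27, p28, p29, p30}; each meets A ∖ {p27}, so x IS a limit point.
  x = p28: opens ∋ x are {p28, p30}, {p27, p28, p30}, {p28, p29, p30}, {p27, p28, p29, p30}; each meets A ∖ {p28}, so x IS a limit point.
  x = p29: opens ∋ x are {p29, p30}, {p27, p29, p30}, {p28, p29, p30}, {p27, p28, p29, p30}; each meets A ∖ {p29}, so x IS a limit point.
  x = p30: open {p30} ∋ x has {p30} ∩ (A ∖ {p30}) = ∅, so x is NOT a limit point.
Collecting: A' = {p27, p28, p29}.


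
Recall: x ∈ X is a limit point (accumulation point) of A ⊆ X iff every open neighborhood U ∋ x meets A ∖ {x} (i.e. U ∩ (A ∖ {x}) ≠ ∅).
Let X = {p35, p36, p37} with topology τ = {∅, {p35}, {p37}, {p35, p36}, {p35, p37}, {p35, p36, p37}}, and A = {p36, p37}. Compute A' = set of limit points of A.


A' = ∅

For each x ∈ X, list the open sets U ∈ τ with x ∈ U, then check whether U ∩ (A ∖ {x}) ≠ ∅ for every such U.
  x = p35: open {p35} ∋ x has {p35} ∩ (A ∖ {p35}) = ∅, so x is NOT a limit point.
  x = p36: open {p35, p36} ∋ x has {p35, p36} ∩ (A ∖ {p36}) = ∅, so x is NOT a limit point.
  x = p37: open {p37} ∋ x has {p37} ∩ (A ∖ {p37}) = ∅, so x is NOT a limit point.
Collecting: A' = ∅.


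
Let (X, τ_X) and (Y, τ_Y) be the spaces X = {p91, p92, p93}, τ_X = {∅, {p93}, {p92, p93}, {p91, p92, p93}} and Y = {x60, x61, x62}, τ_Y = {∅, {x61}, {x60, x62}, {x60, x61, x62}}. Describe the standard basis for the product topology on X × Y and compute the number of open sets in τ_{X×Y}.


Basis B = {∅ × ∅, {p93} × {x61}, {p92, p93} × {x61}, {p93} × {x60, x62}, {p91, p92, p93} × {x61}, {p93} × {x60, x61, x62}, {p92, p93} × {x60, x62}, {p91, p92, p93} × {x60, x62}, {p92, p93} × {x60, x61, x62}, {p91, p92, p93} × {x60, x61, x62}}; |τ_{X×Y}| = 16.

Enumerate products U × V with U ∈ τ_X, V ∈ τ_Y (deduplicated):
  ∅ × ∅ = {} (∅)
  {p93} × {x61} = {(p93,x61)}
  {p92, p93} × {x61} = {(p92,x61), (p93,x61)}
  {p93} × {x60, x62} = {(p93,x60), (p93,x62)}
  {p91, p92, p93} × {x61} = {(p91,x61), (p92,x61), (p93,x61)}
  {p93} × {x60, x61, x62} = {(p93,x60), (p93,x61), (p93,x62)}
  {p92, p93} × {x60, x62} = {(p92,x60), (p92,x62), (p93,x60), (p93,x62)}
  {p91, p92, p93} × {x60, x62} = {(p91,x60), (p91,x62), (p92,x60), (p92,x62), (p93,x60), (p93,x62)}
  {p92, p93} × {x60, x61, x62} = {(p92,x60), (p92,x61), (p92,x62), (p93,x60), (p93,x61), (p93,x62)}
  {p91, p92, p93} × {x60, x61, x62} = {(p91,x60), (p91,x61), (p91,x62), (p92,x60), (p92,x61), (p92,x62), (p93,x60), (p93,x61), (p93,x62)}
These 10 distinct sets form the basis B.
Close under arbitrary unions to get τ_{X×Y}; counting gives |τ_{X×Y}| = 16.


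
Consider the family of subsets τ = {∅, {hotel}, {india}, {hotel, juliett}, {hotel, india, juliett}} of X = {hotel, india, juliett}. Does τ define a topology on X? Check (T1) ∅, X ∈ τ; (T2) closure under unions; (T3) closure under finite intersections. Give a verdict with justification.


τ is NOT a topology on X.

Axiom (T1): ∅ ∈ τ? Yes; X ∈ τ? Yes.
Axiom (T2/T3): check pairwise unions and intersections of members of τ.
Counterexample for (T2): {hotel} ∪ {india} = {hotel, india} ∉ τ. Therefore τ is NOT a topology.


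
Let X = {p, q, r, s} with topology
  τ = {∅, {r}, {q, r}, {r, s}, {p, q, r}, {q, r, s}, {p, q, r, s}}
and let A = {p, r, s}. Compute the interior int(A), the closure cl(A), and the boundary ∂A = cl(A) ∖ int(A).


int(A) = {r, s}, cl(A) = {p, q, r, s}, ∂A = {p, q}.

Closed sets in (X, τ) are complements of opens:
  closed(X, τ) = {∅, {p}, {s}, {p, q}, {p, s}, {p, q, s}, {p, q, r, s}}.
int(A) = ⋃ {U ∈ τ : U ⊆ A}. Opens contained in A: ∅, {r}, {r, s}.
Taking the union of these: int(A) = {r, s}.
cl(A) = ⋂ {C closed : A ⊆ C}. Closed sets containing A: {p, q, r, s}.
Intersecting these: cl(A) = {p, q, r, s}.
∂A = cl(A) ∖ int(A) = {p, q, r, s} ∖ {r, s} = {p, q}.


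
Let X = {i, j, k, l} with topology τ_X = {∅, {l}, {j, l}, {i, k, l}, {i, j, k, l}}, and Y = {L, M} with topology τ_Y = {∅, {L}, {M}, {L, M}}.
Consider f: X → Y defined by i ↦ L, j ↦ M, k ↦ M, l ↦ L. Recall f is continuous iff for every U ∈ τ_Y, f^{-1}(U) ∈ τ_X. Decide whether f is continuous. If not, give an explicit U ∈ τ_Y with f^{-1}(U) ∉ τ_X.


f is NOT continuous.

Compute f^{-1}(U) for each U ∈ τ_Y:
  U = ∅: f^{-1}(U) = ∅ ∈ τ_X ✓.
  U = {L}: f^{-1}(U) = {i, l} ∉ τ_X ✗.
  U = {M}: f^{-1}(U) = {j, k} ∉ τ_X ✗.
  U = {L, M}: f^{-1}(U) = {i, j, k, l} ∈ τ_X ✓.
Found U = {L} with f^{-1}(U) = {i, l} not in τ_X. Therefore f is NOT continuous.


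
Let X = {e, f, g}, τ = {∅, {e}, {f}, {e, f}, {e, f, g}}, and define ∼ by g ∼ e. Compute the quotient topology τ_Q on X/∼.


X/∼ = {[e=g], [f]}; |τ_Q| = 3.

Equivalence classes: [e=g], [f].
Quotient map π: X → X/∼ sends e ↦ [e=g], f ↦ [f], g ↦ [e=g].
For each subset V ⊆ X/∼, compute π^{-1}(V) ⊆ X and check whether π^{-1}(V) ∈ τ. V is open in τ_Q iff π^{-1}(V) ∈ τ.
  V = {}: π^{-1}(V) = ∅ ∈ τ ✓.
  V = {[e=g]}: π^{-1}(V) = {e, g} ∉ τ ✗.
  V = {[f]}: π^{-1}(V) = {f} ∈ τ ✓.
  V = {[e=g], [f]}: π^{-1}(V) = {e, f, g} ∈ τ ✓.
Open sets in the quotient: τ_Q = {{}, {[f]}, {[e=g], [f]}} (3 elements).


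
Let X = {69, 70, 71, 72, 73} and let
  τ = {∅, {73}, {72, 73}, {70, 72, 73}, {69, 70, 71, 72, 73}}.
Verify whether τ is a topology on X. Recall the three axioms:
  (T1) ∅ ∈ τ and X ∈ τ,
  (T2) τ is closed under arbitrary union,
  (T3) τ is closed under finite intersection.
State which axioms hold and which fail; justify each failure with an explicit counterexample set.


τ IS a topology on X.

Axiom (T1): ∅ ∈ τ? Yes; X ∈ τ? Yes.
Axiom (T2/T3): check pairwise unions and intersections of members of τ.
All pairwise intersections and unions checked — each lies in τ. Therefore τ satisfies (T1), (T2), (T3): it IS a topology on X.


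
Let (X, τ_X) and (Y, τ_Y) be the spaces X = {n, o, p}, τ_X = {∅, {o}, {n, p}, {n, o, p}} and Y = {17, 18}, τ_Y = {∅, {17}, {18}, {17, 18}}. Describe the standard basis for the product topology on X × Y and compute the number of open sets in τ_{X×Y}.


Basis B = {∅ × ∅, {o} × {17}, {o} × {18}, {n, p} × {17}, {n, p} × {18}, {o} × {17, 18}, {n, o, p} × {17}, {n, o, p} × {18}, {n, p} × {17, 18}, {n, o, p} × {17, 18}}; |τ_{X×Y}| = 16.

Enumerate products U × V with U ∈ τ_X, V ∈ τ_Y (deduplicated):
  ∅ × ∅ = {} (∅)
  {o} × {17} = {(o,17)}
  {o} × {18} = {(o,18)}
  {n, p} × {17} = {(n,17), (p,17)}
  {n, p} × {18} = {(n,18), (p,18)}
  {o} × {17, 18} = {(o,17), (o,18)}
  {n, o, p} × {17} = {(n,17), (o,17), (p,17)}
  {n, o, p} × {18} = {(n,18), (o,18), (p,18)}
  {n, p} × {17, 18} = {(n,17), (n,18), (p,17), (p,18)}
  {n, o, p} × {17, 18} = {(n,17), (n,18), (o,17), (o,18), (p,17), (p,18)}
These 10 distinct sets form the basis B.
Close under arbitrary unions to get τ_{X×Y}; counting gives |τ_{X×Y}| = 16.


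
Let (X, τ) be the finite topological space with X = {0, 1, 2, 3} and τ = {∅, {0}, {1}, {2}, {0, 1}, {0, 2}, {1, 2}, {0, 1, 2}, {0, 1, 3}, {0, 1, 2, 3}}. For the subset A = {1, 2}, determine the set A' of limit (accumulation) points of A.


A' = {3}

For each x ∈ X, list the open sets U ∈ τ with x ∈ U, then check whether U ∩ (A ∖ {x}) ≠ ∅ for every such U.
  x = 0: open {0} ∋ x has {0} ∩ (A ∖ {0}) = ∅, so x is NOT a limit point.
  x = 1: open {1} ∋ x has {1} ∩ (A ∖ {1}) = ∅, so x is NOT a limit point.
  x = 2: open {2} ∋ x has {2} ∩ (A ∖ {2}) = ∅, so x is NOT a limit point.
  x = 3: opens ∋ x are {0, 1, 3}, {0, 1, 2, 3}; each meets A ∖ {3}, so x IS a limit point.
Collecting: A' = {3}.


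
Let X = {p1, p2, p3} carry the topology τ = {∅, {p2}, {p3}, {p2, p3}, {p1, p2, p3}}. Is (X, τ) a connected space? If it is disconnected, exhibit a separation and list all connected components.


(X, τ) is connected.

Find clopen sets (U ∈ τ with X ∖ U ∈ τ):
  U = ∅, X ∖ U = {p1, p2, p3} — both open, so U is clopen.
  U = {p1, p2, p3}, X ∖ U = ∅ — both open, so U is clopen.
Only trivial clopens (∅ and X) exist, so (X, τ) is connected.
Compute connected components by grouping points that agree on all clopens:
  component: {p1, p2, p3}


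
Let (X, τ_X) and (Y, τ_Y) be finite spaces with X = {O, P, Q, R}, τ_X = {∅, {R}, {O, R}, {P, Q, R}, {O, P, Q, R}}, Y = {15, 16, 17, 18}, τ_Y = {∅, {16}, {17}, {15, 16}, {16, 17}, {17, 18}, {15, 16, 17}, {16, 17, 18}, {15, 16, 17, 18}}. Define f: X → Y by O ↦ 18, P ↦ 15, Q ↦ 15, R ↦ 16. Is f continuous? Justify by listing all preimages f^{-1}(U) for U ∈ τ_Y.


f is NOT continuous.

Compute f^{-1}(U) for each U ∈ τ_Y:
  U = ∅: f^{-1}(U) = ∅ ∈ τ_X ✓.
  U = {16}: f^{-1}(U) = {R} ∈ τ_X ✓.
  U = {17}: f^{-1}(U) = ∅ ∈ τ_X ✓.
  U = {15, 16}: f^{-1}(U) = {P, Q, R} ∈ τ_X ✓.
  U = {16, 17}: f^{-1}(U) = {R} ∈ τ_X ✓.
  U = {17, 18}: f^{-1}(U) = {O} ∉ τ_X ✗.
  U = {15, 16, 17}: f^{-1}(U) = {P, Q, R} ∈ τ_X ✓.
  U = {16, 17, 18}: f^{-1}(U) = {O, R} ∈ τ_X ✓.
  U = {15, 16, 17, 18}: f^{-1}(U) = {O, P, Q, R} ∈ τ_X ✓.
Found U = {17, 18} with f^{-1}(U) = {O} not in τ_X. Therefore f is NOT continuous.


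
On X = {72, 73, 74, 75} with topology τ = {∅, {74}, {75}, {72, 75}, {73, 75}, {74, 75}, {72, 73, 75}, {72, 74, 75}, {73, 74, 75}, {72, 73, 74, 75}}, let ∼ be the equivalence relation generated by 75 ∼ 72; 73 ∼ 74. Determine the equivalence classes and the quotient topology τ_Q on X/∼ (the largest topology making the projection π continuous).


X/∼ = {[72=75], [73=74]}; |τ_Q| = 3.

Equivalence classes: [72=75], [73=74].
Quotient map π: X → X/∼ sends 72 ↦ [72=75], 73 ↦ [73=74], 74 ↦ [73=74], 75 ↦ [72=75].
For each subset V ⊆ X/∼, compute π^{-1}(V) ⊆ X and check whether π^{-1}(V) ∈ τ. V is open in τ_Q iff π^{-1}(V) ∈ τ.
  V = {}: π^{-1}(V) = ∅ ∈ τ ✓.
  V = {[72=75]}: π^{-1}(V) = {72, 75} ∈ τ ✓.
  V = {[73=74]}: π^{-1}(V) = {73, 74} ∉ τ ✗.
  V = {[72=75], [73=74]}: π^{-1}(V) = {72, 73, 74, 75} ∈ τ ✓.
Open sets in the quotient: τ_Q = {{}, {[72=75]}, {[72=75], [73=74]}} (3 elements).


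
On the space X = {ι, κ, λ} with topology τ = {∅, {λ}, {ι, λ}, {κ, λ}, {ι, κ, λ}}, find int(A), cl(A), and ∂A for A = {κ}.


int(A) = ∅, cl(A) = {κ}, ∂A = {κ}.

Closed sets in (X, τ) are complements of opens:
  closed(X, τ) = {∅, {ι}, {κ}, {ι, κ}, {ι, κ, λ}}.
int(A) = ⋃ {U ∈ τ : U ⊆ A}. Opens contained in A: ∅.
Taking the union of these: int(A) = ∅.
cl(A) = ⋂ {C closed : A ⊆ C}. Closed sets containing A: {κ}, {ι, κ}, {ι, κ, λ}.
Intersecting these: cl(A) = {κ}.
∂A = cl(A) ∖ int(A) = {κ} ∖ ∅ = {κ}.


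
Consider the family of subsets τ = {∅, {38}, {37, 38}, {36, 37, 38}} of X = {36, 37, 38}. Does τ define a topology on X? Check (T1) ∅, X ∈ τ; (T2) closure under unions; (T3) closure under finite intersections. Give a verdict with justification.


τ IS a topology on X.

Axiom (T1): ∅ ∈ τ? Yes; X ∈ τ? Yes.
Axiom (T2/T3): check pairwise unions and intersections of members of τ.
All pairwise intersections and unions checked — each lies in τ. Therefore τ satisfies (T1), (T2), (T3): it IS a topology on X.


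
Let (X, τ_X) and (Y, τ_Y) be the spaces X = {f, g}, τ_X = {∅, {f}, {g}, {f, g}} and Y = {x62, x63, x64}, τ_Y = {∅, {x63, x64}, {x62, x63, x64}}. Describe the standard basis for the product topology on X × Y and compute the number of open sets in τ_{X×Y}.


Basis B = {∅ × ∅, {f} × {x63, x64}, {g} × {x63, x64}, {f} × {x62, x63, x64}, {g} × {x62, x63, x64}, {f, g} × {x63, x64}, {f, g} × {x62, x63, x64}}; |τ_{X×Y}| = 9.

Enumerate products U × V with U ∈ τ_X, V ∈ τ_Y (deduplicated):
  ∅ × ∅ = {} (∅)
  {f} × {x63, x64} = {(f,x63), (f,x64)}
  {g} × {x63, x64} = {(g,x63), (g,x64)}
  {f} × {x62, x63, x64} = {(f,x62), (f,x63), (f,x64)}
  {g} × {x62, x63, x64} = {(g,x62), (g,x63), (g,x64)}
  {f, g} × {x63, x64} = {(f,x63), (f,x64), (g,x63), (g,x64)}
  {f, g} × {x62, x63, x64} = {(f,x62), (f,x63), (f,x64), (g,x62), (g,x63), (g,x64)}
These 7 distinct sets form the basis B.
Close under arbitrary unions to get τ_{X×Y}; counting gives |τ_{X×Y}| = 9.


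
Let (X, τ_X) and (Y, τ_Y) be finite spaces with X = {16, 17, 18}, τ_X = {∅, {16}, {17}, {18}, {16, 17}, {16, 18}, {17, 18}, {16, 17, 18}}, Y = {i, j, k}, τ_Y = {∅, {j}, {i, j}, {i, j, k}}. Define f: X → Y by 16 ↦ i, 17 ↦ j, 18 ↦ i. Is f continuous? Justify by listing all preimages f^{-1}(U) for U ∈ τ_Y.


f IS continuous.

Compute f^{-1}(U) for each U ∈ τ_Y:
  U = ∅: f^{-1}(U) = ∅ ∈ τ_X ✓.
  U = {j}: f^{-1}(U) = {17} ∈ τ_X ✓.
  U = {i, j}: f^{-1}(U) = {16, 17, 18} ∈ τ_X ✓.
  U = {i, j, k}: f^{-1}(U) = {16, 17, 18} ∈ τ_X ✓.
Every preimage lies in τ_X, so f IS continuous.


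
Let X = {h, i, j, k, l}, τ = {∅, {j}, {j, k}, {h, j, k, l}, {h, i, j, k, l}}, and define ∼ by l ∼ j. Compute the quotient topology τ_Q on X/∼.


X/∼ = {[h], [i], [j=l], [k]}; |τ_Q| = 3.

Equivalence classes: [h], [i], [j=l], [k].
Quotient map π: X → X/∼ sends h ↦ [h], i ↦ [i], j ↦ [j=l], k ↦ [k], l ↦ [j=l].
For each subset V ⊆ X/∼, compute π^{-1}(V) ⊆ X and check whether π^{-1}(V) ∈ τ. V is open in τ_Q iff π^{-1}(V) ∈ τ.
  V = {}: π^{-1}(V) = ∅ ∈ τ ✓.
  V = {[h]}: π^{-1}(V) = {h} ∉ τ ✗.
  V = {[i]}: π^{-1}(V) = {i} ∉ τ ✗.
  V = {[h], [i]}: π^{-1}(V) = {h, i} ∉ τ ✗.
  V = {[j=l]}: π^{-1}(V) = {j, l} ∉ τ ✗.
  V = {[h], [j=l]}: π^{-1}(V) = {h, j, l} ∉ τ ✗.
  V = {[i], [j=l]}: π^{-1}(V) = {i, j, l} ∉ τ ✗.
  V = {[h], [i], [j=l]}: π^{-1}(V) = {h, i, j, l} ∉ τ ✗.
  V = {[k]}: π^{-1}(V) = {k} ∉ τ ✗.
  V = {[h], [k]}: π^{-1}(V) = {h, k} ∉ τ ✗.
  V = {[i], [k]}: π^{-1}(V) = {i, k} ∉ τ ✗.
  V = {[h], [i], [k]}: π^{-1}(V) = {h, i, k} ∉ τ ✗.
  V = {[j=l], [k]}: π^{-1}(V) = {j, k, l} ∉ τ ✗.
  V = {[h], [j=l], [k]}: π^{-1}(V) = {h, j, k, l} ∈ τ ✓.
  V = {[i], [j=l], [k]}: π^{-1}(V) = {i, j, k, l} ∉ τ ✗.
  V = {[h], [i], [j=l], [k]}: π^{-1}(V) = {h, i, j, k, l} ∈ τ ✓.
Open sets in the quotient: τ_Q = {{}, {[h], [j=l], [k]}, {[h], [i], [j=l], [k]}} (3 elements).


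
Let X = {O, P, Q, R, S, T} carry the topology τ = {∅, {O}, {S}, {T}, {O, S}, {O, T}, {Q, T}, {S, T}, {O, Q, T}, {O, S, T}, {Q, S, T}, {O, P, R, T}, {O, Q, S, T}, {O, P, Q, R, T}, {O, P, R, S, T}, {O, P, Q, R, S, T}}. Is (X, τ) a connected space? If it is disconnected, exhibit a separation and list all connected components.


(X, τ) is disconnected; components = [{S}, {O, P, Q, R, T}].

Find clopen sets (U ∈ τ with X ∖ U ∈ τ):
  U = ∅, X ∖ U = {O, P, Q, R, S, T} — both open, so U is clopen.
  U = {S}, X ∖ U = {O, P, Q, R, T} — both open, so U is clopen.
  U = {O, P, Q, R, T}, X ∖ U = {S} — both open, so U is clopen.
  U = {O, P, Q, R, S, T}, X ∖ U = ∅ — both open, so U is clopen.
Nontrivial clopen(s) exist: e.g. {S}. So (X, τ) is disconnected.
Compute connected components by grouping points that agree on all clopens:
  component: {S}
  component: {O, P, Q, R, T}


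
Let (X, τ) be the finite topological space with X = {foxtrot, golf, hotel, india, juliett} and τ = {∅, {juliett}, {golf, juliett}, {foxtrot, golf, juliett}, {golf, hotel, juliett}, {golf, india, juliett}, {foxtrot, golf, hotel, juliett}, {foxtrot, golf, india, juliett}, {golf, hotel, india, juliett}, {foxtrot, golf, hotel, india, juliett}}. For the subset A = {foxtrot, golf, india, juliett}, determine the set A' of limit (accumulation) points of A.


A' = {foxtrot, golf, hotel, india}

For each x ∈ X, list the open sets U ∈ τ with x ∈ U, then check whether U ∩ (A ∖ {x}) ≠ ∅ for every such U.
  x = foxtrot: opens ∋ x are {foxtrot, golf, juliett}, {foxtrot, golf, hotel, juliett}, {foxtrot, golf, india, juliett}, {foxtrot, golf, hotel, india, juliett}; each meets A ∖ {foxtrot}, so x IS a limit point.
  x = golf: opens ∋ x are {golf, juliett}, {foxtrot, golf, juliett}, {golf, hotel, juliett}, {golf, india, juliett}, {foxtrot, golf, hotel, juliett}, {foxtrot, golf, india, juliett}, {golf, hotel, india, juliett}, {foxtrot, golf, hotel, india, juliett}; each meets A ∖ {golf}, so x IS a limit point.
  x = hotel: opens ∋ x are {golf, hotel, juliett}, {foxtrot, golf, hotel, juliett}, {golf, hotel, india, juliett}, {foxtrot, golf, hotel, india, juliett}; each meets A ∖ {hotel}, so x IS a limit point.
  x = india: opens ∋ x are {golf, india, juliett}, {foxtrot, golf, india, juliett}, {golf, hotel, india, juliett}, {foxtrot, golf, hotel, india, juliett}; each meets A ∖ {india}, so x IS a limit point.
  x = juliett: open {juliett} ∋ x has {juliett} ∩ (A ∖ {juliett}) = ∅, so x is NOT a limit point.
Collecting: A' = {foxtrot, golf, hotel, india}.


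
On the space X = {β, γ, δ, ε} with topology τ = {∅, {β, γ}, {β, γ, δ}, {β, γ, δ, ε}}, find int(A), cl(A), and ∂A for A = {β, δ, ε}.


int(A) = ∅, cl(A) = {β, γ, δ, ε}, ∂A = {β, γ, δ, ε}.

Closed sets in (X, τ) are complements of opens:
  closed(X, τ) = {∅, {ε}, {δ, ε}, {β, γ, δ, ε}}.
int(A) = ⋃ {U ∈ τ : U ⊆ A}. Opens contained in A: ∅.
Taking the union of these: int(A) = ∅.
cl(A) = ⋂ {C closed : A ⊆ C}. Closed sets containing A: {β, γ, δ, ε}.
Intersecting these: cl(A) = {β, γ, δ, ε}.
∂A = cl(A) ∖ int(A) = {β, γ, δ, ε} ∖ ∅ = {β, γ, δ, ε}.


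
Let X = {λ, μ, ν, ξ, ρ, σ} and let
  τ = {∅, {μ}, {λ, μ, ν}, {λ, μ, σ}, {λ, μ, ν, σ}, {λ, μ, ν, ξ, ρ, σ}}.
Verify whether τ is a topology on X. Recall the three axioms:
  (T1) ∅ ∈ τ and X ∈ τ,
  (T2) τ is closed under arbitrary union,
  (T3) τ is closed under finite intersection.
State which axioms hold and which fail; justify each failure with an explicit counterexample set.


τ is NOT a topology on X.

Axiom (T1): ∅ ∈ τ? Yes; X ∈ τ? Yes.
Axiom (T2/T3): check pairwise unions and intersections of members of τ.
Counterexample for (T3): {λ, μ, ν} ∩ {λ, μ, σ} = {λ, μ} ∉ τ. Therefore τ is NOT a topology.


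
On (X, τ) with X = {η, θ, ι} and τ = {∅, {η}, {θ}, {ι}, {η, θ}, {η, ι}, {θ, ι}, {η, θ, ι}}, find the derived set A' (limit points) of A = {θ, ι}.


A' = ∅

For each x ∈ X, list the open sets U ∈ τ with x ∈ U, then check whether U ∩ (A ∖ {x}) ≠ ∅ for every such U.
  x = η: open {η} ∋ x has {η} ∩ (A ∖ {η}) = ∅, so x is NOT a limit point.
  x = θ: open {θ} ∋ x has {θ} ∩ (A ∖ {θ}) = ∅, so x is NOT a limit point.
  x = ι: open {ι} ∋ x has {ι} ∩ (A ∖ {ι}) = ∅, so x is NOT a limit point.
Collecting: A' = ∅.


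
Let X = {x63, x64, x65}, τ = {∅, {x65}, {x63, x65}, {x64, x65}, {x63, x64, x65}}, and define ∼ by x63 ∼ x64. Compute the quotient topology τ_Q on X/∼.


X/∼ = {[x63=x64], [x65]}; |τ_Q| = 3.

Equivalence classes: [x63=x64], [x65].
Quotient map π: X → X/∼ sends x63 ↦ [x63=x64], x64 ↦ [x63=x64], x65 ↦ [x65].
For each subset V ⊆ X/∼, compute π^{-1}(V) ⊆ X and check whether π^{-1}(V) ∈ τ. V is open in τ_Q iff π^{-1}(V) ∈ τ.
  V = {}: π^{-1}(V) = ∅ ∈ τ ✓.
  V = {[x63=x64]}: π^{-1}(V) = {x63, x64} ∉ τ ✗.
  V = {[x65]}: π^{-1}(V) = {x65} ∈ τ ✓.
  V = {[x63=x64], [x65]}: π^{-1}(V) = {x63, x64, x65} ∈ τ ✓.
Open sets in the quotient: τ_Q = {{}, {[x65]}, {[x63=x64], [x65]}} (3 elements).


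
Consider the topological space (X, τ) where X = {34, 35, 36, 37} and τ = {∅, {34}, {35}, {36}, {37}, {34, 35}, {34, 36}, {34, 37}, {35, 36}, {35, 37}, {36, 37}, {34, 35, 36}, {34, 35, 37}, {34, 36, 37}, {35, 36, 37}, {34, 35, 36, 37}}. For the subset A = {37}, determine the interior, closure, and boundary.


int(A) = {37}, cl(A) = {37}, ∂A = ∅.

Closed sets in (X, τ) are complements of opens:
  closed(X, τ) = {∅, {34}, {35}, {36}, {37}, {34, 35}, {34, 36}, {34, 37}, {35, 36}, {35, 37}, {36, 37}, {34, 35, 36}, {34, 35, 37}, {34, 36, 37}, {35, 36, 37}, {34, 35, 36, 37}}.
int(A) = ⋃ {U ∈ τ : U ⊆ A}. Opens contained in A: ∅, {37}.
Taking the union of these: int(A) = {37}.
cl(A) = ⋂ {C closed : A ⊆ C}. Closed sets containing A: {37}, {34, 37}, {35, 37}, {36, 37}, {34, 35, 37}, {34, 36, 37}, {35, 36, 37}, {34, 35, 36, 37}.
Intersecting these: cl(A) = {37}.
∂A = cl(A) ∖ int(A) = {37} ∖ {37} = ∅.


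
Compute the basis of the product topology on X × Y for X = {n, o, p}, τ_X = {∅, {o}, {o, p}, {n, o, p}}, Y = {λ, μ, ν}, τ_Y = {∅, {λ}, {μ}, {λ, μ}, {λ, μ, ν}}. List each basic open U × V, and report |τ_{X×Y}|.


Basis B = {∅ × ∅, {o} × {λ}, {o} × {μ}, {o} × {λ, μ}, {o, p} × {λ}, {o, p} × {μ}, {n, o, p} × {λ}, {n, o, p} × {μ}, {o} × {λ, μ, ν}, {o, p} × {λ, μ}, {n, o, p} × {λ, μ}, {o, p} × {λ, μ, ν}, {n, o, p} × {λ, μ, ν}}; |τ_{X×Y}| = 30.

Enumerate products U × V with U ∈ τ_X, V ∈ τ_Y (deduplicated):
  ∅ × ∅ = {} (∅)
  {o} × {λ} = {(o,λ)}
  {o} × {μ} = {(o,μ)}
  {o} × {λ, μ} = {(o,λ), (o,μ)}
  {o, p} × {λ} = {(o,λ), (p,λ)}
  {o, p} × {μ} = {(o,μ), (p,μ)}
  {n, o, p} × {λ} = {(n,λ), (o,λ), (p,λ)}
  {n, o, p} × {μ} = {(n,μ), (o,μ), (p,μ)}
  {o} × {λ, μ, ν} = {(o,λ), (o,μ), (o,ν)}
  {o, p} × {λ, μ} = {(o,λ), (o,μ), (p,λ), (p,μ)}
  {n, o, p} × {λ, μ} = {(n,λ), (n,μ), (o,λ), (o,μ), (p,λ), (p,μ)}
  {o, p} × {λ, μ, ν} = {(o,λ), (o,μ), (o,ν), (p,λ), (p,μ), (p,ν)}
  {n, o, p} × {λ, μ, ν} = {(n,λ), (n,μ), (n,ν), (o,λ), (o,μ), (o,ν), (p,λ), (p,μ), (p,ν)}
These 13 distinct sets form the basis B.
Close under arbitrary unions to get τ_{X×Y}; counting gives |τ_{X×Y}| = 30.


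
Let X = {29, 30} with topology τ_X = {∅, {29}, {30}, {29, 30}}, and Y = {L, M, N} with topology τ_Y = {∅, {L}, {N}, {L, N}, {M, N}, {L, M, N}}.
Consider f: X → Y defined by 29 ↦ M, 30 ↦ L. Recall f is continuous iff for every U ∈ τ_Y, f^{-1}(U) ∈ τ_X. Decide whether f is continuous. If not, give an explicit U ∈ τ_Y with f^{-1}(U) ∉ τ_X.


f IS continuous.

Compute f^{-1}(U) for each U ∈ τ_Y:
  U = ∅: f^{-1}(U) = ∅ ∈ τ_X ✓.
  U = {L}: f^{-1}(U) = {30} ∈ τ_X ✓.
  U = {N}: f^{-1}(U) = ∅ ∈ τ_X ✓.
  U = {L, N}: f^{-1}(U) = {30} ∈ τ_X ✓.
  U = {M, N}: f^{-1}(U) = {29} ∈ τ_X ✓.
  U = {L, M, N}: f^{-1}(U) = {29, 30} ∈ τ_X ✓.
Every preimage lies in τ_X, so f IS continuous.


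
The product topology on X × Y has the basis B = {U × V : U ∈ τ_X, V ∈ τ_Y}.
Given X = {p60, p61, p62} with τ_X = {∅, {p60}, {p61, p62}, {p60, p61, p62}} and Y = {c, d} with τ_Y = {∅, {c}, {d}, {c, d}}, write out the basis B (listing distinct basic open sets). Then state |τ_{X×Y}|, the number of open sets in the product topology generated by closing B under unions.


Basis B = {∅ × ∅, {p60} × {c}, {p60} × {d}, {p60} × {c, d}, {p61, p62} × {c}, {p61, p62} × {d}, {p60, p61, p62} × {c}, {p60, p61, p62} × {d}, {p61, p62} × {c, d}, {p60, p61, p62} × {c, d}}; |τ_{X×Y}| = 16.

Enumerate products U × V with U ∈ τ_X, V ∈ τ_Y (deduplicated):
  ∅ × ∅ = {} (∅)
  {p60} × {c} = {(p60,c)}
  {p60} × {d} = {(p60,d)}
  {p60} × {c, d} = {(p60,c), (p60,d)}
  {p61, p62} × {c} = {(p61,c), (p62,c)}
  {p61, p62} × {d} = {(p61,d), (p62,d)}
  {p60, p61, p62} × {c} = {(p60,c), (p61,c), (p62,c)}
  {p60, p61, p62} × {d} = {(p60,d), (p61,d), (p62,d)}
  {p61, p62} × {c, d} = {(p61,c), (p61,d), (p62,c), (p62,d)}
  {p60, p61, p62} × {c, d} = {(p60,c), (p60,d), (p61,c), (p61,d), (p62,c), (p62,d)}
These 10 distinct sets form the basis B.
Close under arbitrary unions to get τ_{X×Y}; counting gives |τ_{X×Y}| = 16.


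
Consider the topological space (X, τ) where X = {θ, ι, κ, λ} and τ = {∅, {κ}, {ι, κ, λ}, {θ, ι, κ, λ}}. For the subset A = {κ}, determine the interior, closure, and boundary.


int(A) = {κ}, cl(A) = {θ, ι, κ, λ}, ∂A = {θ, ι, λ}.

Closed sets in (X, τ) are complements of opens:
  closed(X, τ) = {∅, {θ}, {θ, ι, λ}, {θ, ι, κ, λ}}.
int(A) = ⋃ {U ∈ τ : U ⊆ A}. Opens contained in A: ∅, {κ}.
Taking the union of these: int(A) = {κ}.
cl(A) = ⋂ {C closed : A ⊆ C}. Closed sets containing A: {θ, ι, κ, λ}.
Intersecting these: cl(A) = {θ, ι, κ, λ}.
∂A = cl(A) ∖ int(A) = {θ, ι, κ, λ} ∖ {κ} = {θ, ι, λ}.


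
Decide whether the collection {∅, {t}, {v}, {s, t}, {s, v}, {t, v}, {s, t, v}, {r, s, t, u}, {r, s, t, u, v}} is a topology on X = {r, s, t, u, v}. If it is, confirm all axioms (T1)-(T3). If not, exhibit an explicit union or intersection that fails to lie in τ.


τ is NOT a topology on X.

Axiom (T1): ∅ ∈ τ? Yes; X ∈ τ? Yes.
Axiom (T2/T3): check pairwise unions and intersections of members of τ.
Counterexample for (T3): {s, t} ∩ {s, v} = {s} ∉ τ. Therefore τ is NOT a topology.


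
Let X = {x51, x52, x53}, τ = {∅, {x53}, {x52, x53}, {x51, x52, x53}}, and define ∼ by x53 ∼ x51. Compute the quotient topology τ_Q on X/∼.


X/∼ = {[x51=x53], [x52]}; |τ_Q| = 2.

Equivalence classes: [x51=x53], [x52].
Quotient map π: X → X/∼ sends x51 ↦ [x51=x53], x52 ↦ [x52], x53 ↦ [x51=x53].
For each subset V ⊆ X/∼, compute π^{-1}(V) ⊆ X and check whether π^{-1}(V) ∈ τ. V is open in τ_Q iff π^{-1}(V) ∈ τ.
  V = {}: π^{-1}(V) = ∅ ∈ τ ✓.
  V = {[x51=x53]}: π^{-1}(V) = {x51, x53} ∉ τ ✗.
  V = {[x52]}: π^{-1}(V) = {x52} ∉ τ ✗.
  V = {[x51=x53], [x52]}: π^{-1}(V) = {x51, x52, x53} ∈ τ ✓.
Open sets in the quotient: τ_Q = {{}, {[x51=x53], [x52]}} (2 elements).


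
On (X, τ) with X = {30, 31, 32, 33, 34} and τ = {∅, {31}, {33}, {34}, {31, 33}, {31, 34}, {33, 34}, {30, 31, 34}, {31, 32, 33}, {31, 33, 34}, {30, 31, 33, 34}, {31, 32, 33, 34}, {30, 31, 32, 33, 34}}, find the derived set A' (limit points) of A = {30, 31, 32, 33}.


A' = {30, 32}

For each x ∈ X, list the open sets U ∈ τ with x ∈ U, then check whether U ∩ (A ∖ {x}) ≠ ∅ for every such U.
  x = 30: opens ∋ x are {30, 31, 34}, {30, 31, 33, 34}, {30, 31, 32, 33, 34}; each meets A ∖ {30}, so x IS a limit point.
  x = 31: open {31} ∋ x has {31} ∩ (A ∖ {31}) = ∅, so x is NOT a limit point.
  x = 32: opens ∋ x are {31, 32, 33}, {31, 32, 33, 34}, {30, 31, 32, 33, 34}; each meets A ∖ {32}, so x IS a limit point.
  x = 33: open {33} ∋ x has {33} ∩ (A ∖ {33}) = ∅, so x is NOT a limit point.
  x = 34: open {34} ∋ x has {34} ∩ (A ∖ {34}) = ∅, so x is NOT a limit point.
Collecting: A' = {30, 32}.


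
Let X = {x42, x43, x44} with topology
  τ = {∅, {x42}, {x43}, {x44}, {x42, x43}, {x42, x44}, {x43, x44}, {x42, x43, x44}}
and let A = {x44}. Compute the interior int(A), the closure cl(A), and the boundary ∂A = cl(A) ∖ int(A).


int(A) = {x44}, cl(A) = {x44}, ∂A = ∅.

Closed sets in (X, τ) are complements of opens:
  closed(X, τ) = {∅, {x42}, {x43}, {x44}, {x42, x43}, {x42, x44}, {x43, x44}, {x42, x43, x44}}.
int(A) = ⋃ {U ∈ τ : U ⊆ A}. Opens contained in A: ∅, {x44}.
Taking the union of these: int(A) = {x44}.
cl(A) = ⋂ {C closed : A ⊆ C}. Closed sets containing A: {x44}, {x42, x44}, {x43, x44}, {x42, x43, x44}.
Intersecting these: cl(A) = {x44}.
∂A = cl(A) ∖ int(A) = {x44} ∖ {x44} = ∅.


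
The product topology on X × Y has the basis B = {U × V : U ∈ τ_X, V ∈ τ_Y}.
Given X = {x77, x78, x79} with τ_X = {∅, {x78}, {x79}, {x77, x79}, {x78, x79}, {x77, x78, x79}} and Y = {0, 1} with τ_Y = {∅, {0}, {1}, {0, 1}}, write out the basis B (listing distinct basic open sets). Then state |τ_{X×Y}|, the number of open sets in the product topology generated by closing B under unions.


Basis B = {∅ × ∅, {x78} × {0}, {x78} × {1}, {x79} × {0}, {x79} × {1}, {x77, x79} × {0}, {x77, x79} × {1}, {x78} × {0, 1}, {x78, x79} × {0}, {x78, x79} × {1}, {x79} × {0, 1}, {x77, x78, x79} × {0}, {x77, x78, x79} × {1}, {x77, x79} × {0, 1}, {x78, x79} × {0, 1}, {x77, x78, x79} × {0, 1}}; |τ_{X×Y}| = 36.

Enumerate products U × V with U ∈ τ_X, V ∈ τ_Y (deduplicated):
  ∅ × ∅ = {} (∅)
  {x78} × {0} = {(x78,0)}
  {x78} × {1} = {(x78,1)}
  {x79} × {0} = {(x79,0)}
  {x79} × {1} = {(x79,1)}
  {x77, x79} × {0} = {(x77,0), (x79,0)}
  {x77, x79} × {1} = {(x77,1), (x79,1)}
  {x78} × {0, 1} = {(x78,0), (x78,1)}
  {x78, x79} × {0} = {(x78,0), (x79,0)}
  {x78, x79} × {1} = {(x78,1), (x79,1)}
  {x79} × {0, 1} = {(x79,0), (x79,1)}
  {x77, x78, x79} × {0} = {(x77,0), (x78,0), (x79,0)}
  {x77, x78, x79} × {1} = {(x77,1), (x78,1), (x79,1)}
  {x77, x79} × {0, 1} = {(x77,0), (x77,1), (x79,0), (x79,1)}
  {x78, x79} × {0, 1} = {(x78,0), (x78,1), (x79,0), (x79,1)}
  {x77, x78, x79} × {0, 1} = {(x77,0), (x77,1), (x78,0), (x78,1), (x79,0), (x79,1)}
These 16 distinct sets form the basis B.
Close under arbitrary unions to get τ_{X×Y}; counting gives |τ_{X×Y}| = 36.


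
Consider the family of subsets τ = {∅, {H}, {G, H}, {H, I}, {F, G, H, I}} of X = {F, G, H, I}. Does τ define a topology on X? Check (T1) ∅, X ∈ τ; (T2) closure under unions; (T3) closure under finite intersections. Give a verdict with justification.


τ is NOT a topology on X.

Axiom (T1): ∅ ∈ τ? Yes; X ∈ τ? Yes.
Axiom (T2/T3): check pairwise unions and intersections of members of τ.
Counterexample for (T2): {G, H} ∪ {H, I} = {G, H, I} ∉ τ. Therefore τ is NOT a topology.


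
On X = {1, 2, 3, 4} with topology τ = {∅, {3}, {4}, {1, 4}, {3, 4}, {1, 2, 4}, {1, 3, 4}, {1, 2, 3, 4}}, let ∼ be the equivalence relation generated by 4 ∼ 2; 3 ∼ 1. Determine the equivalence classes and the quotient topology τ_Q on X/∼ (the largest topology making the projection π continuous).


X/∼ = {[1=3], [2=4]}; |τ_Q| = 2.

Equivalence classes: [1=3], [2=4].
Quotient map π: X → X/∼ sends 1 ↦ [1=3], 2 ↦ [2=4], 3 ↦ [1=3], 4 ↦ [2=4].
For each subset V ⊆ X/∼, compute π^{-1}(V) ⊆ X and check whether π^{-1}(V) ∈ τ. V is open in τ_Q iff π^{-1}(V) ∈ τ.
  V = {}: π^{-1}(V) = ∅ ∈ τ ✓.
  V = {[1=3]}: π^{-1}(V) = {1, 3} ∉ τ ✗.
  V = {[2=4]}: π^{-1}(V) = {2, 4} ∉ τ ✗.
  V = {[1=3], [2=4]}: π^{-1}(V) = {1, 2, 3, 4} ∈ τ ✓.
Open sets in the quotient: τ_Q = {{}, {[1=3], [2=4]}} (2 elements).


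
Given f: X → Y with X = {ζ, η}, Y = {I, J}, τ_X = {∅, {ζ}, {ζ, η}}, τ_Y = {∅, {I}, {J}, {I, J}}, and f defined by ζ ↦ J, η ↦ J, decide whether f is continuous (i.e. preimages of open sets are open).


f IS continuous.

Compute f^{-1}(U) for each U ∈ τ_Y:
  U = ∅: f^{-1}(U) = ∅ ∈ τ_X ✓.
  U = {I}: f^{-1}(U) = ∅ ∈ τ_X ✓.
  U = {J}: f^{-1}(U) = {ζ, η} ∈ τ_X ✓.
  U = {I, J}: f^{-1}(U) = {ζ, η} ∈ τ_X ✓.
Every preimage lies in τ_X, so f IS continuous.


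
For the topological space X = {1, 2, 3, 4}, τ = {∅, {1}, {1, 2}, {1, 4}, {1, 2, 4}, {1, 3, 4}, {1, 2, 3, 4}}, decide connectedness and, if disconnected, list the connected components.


(X, τ) is connected.

Find clopen sets (U ∈ τ with X ∖ U ∈ τ):
  U = ∅, X ∖ U = {1, 2, 3, 4} — both open, so U is clopen.
  U = {1, 2, 3, 4}, X ∖ U = ∅ — both open, so U is clopen.
Only trivial clopens (∅ and X) exist, so (X, τ) is connected.
Compute connected components by grouping points that agree on all clopens:
  component: {1, 2, 3, 4}


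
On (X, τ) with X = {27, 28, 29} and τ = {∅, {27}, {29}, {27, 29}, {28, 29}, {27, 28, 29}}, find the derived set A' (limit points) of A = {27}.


A' = ∅

For each x ∈ X, list the open sets U ∈ τ with x ∈ U, then check whether U ∩ (A ∖ {x}) ≠ ∅ for every such U.
  x = 27: open {27} ∋ x has {27} ∩ (A ∖ {27}) = ∅, so x is NOT a limit point.
  x = 28: open {28, 29} ∋ x has {28, 29} ∩ (A ∖ {28}) = ∅, so x is NOT a limit point.
  x = 29: open {29} ∋ x has {29} ∩ (A ∖ {29}) = ∅, so x is NOT a limit point.
Collecting: A' = ∅.


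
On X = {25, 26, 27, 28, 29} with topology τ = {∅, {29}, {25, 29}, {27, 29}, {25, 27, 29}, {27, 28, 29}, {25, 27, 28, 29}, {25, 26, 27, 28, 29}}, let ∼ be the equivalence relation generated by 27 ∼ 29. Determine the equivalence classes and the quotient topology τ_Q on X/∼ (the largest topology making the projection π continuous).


X/∼ = {[25], [26], [27=29], [28]}; |τ_Q| = 6.

Equivalence classes: [25], [26], [27=29], [28].
Quotient map π: X → X/∼ sends 25 ↦ [25], 26 ↦ [26], 27 ↦ [27=29], 28 ↦ [28], 29 ↦ [27=29].
For each subset V ⊆ X/∼, compute π^{-1}(V) ⊆ X and check whether π^{-1}(V) ∈ τ. V is open in τ_Q iff π^{-1}(V) ∈ τ.
  V = {}: π^{-1}(V) = ∅ ∈ τ ✓.
  V = {[25]}: π^{-1}(V) = {25} ∉ τ ✗.
  V = {[26]}: π^{-1}(V) = {26} ∉ τ ✗.
  V = {[25], [26]}: π^{-1}(V) = {25, 26} ∉ τ ✗.
  V = {[27=29]}: π^{-1}(V) = {27, 29} ∈ τ ✓.
  V = {[25], [27=29]}: π^{-1}(V) = {25, 27, 29} ∈ τ ✓.
  V = {[26], [27=29]}: π^{-1}(V) = {26, 27, 29} ∉ τ ✗.
  V = {[25], [26], [27=29]}: π^{-1}(V) = {25, 26, 27, 29} ∉ τ ✗.
  V = {[28]}: π^{-1}(V) = {28} ∉ τ ✗.
  V = {[25], [28]}: π^{-1}(V) = {25, 28} ∉ τ ✗.
  V = {[26], [28]}: π^{-1}(V) = {26, 28} ∉ τ ✗.
  V = {[25], [26], [28]}: π^{-1}(V) = {25, 26, 28} ∉ τ ✗.
  V = {[27=29], [28]}: π^{-1}(V) = {27, 28, 29} ∈ τ ✓.
  V = {[25], [27=29], [28]}: π^{-1}(V) = {25, 27, 28, 29} ∈ τ ✓.
  V = {[26], [27=29], [28]}: π^{-1}(V) = {26, 27, 28, 29} ∉ τ ✗.
  V = {[25], [26], [27=29], [28]}: π^{-1}(V) = {25, 26, 27, 28, 29} ∈ τ ✓.
Open sets in the quotient: τ_Q = {{}, {[27=29]}, {[25], [27=29]}, {[27=29], [28]}, {[25], [27=29], [28]}, {[25], [26], [27=29], [28]}} (6 elements).


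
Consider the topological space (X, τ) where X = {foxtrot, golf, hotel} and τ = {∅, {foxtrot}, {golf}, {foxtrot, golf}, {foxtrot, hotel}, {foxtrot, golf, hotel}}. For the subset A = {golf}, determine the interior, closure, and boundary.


int(A) = {golf}, cl(A) = {golf}, ∂A = ∅.

Closed sets in (X, τ) are complements of opens:
  closed(X, τ) = {∅, {golf}, {hotel}, {foxtrot, hotel}, {golf, hotel}, {foxtrot, golf, hotel}}.
int(A) = ⋃ {U ∈ τ : U ⊆ A}. Opens contained in A: ∅, {golf}.
Taking the union of these: int(A) = {golf}.
cl(A) = ⋂ {C closed : A ⊆ C}. Closed sets containing A: {golf}, {golf, hotel}, {foxtrot, golf, hotel}.
Intersecting these: cl(A) = {golf}.
∂A = cl(A) ∖ int(A) = {golf} ∖ {golf} = ∅.


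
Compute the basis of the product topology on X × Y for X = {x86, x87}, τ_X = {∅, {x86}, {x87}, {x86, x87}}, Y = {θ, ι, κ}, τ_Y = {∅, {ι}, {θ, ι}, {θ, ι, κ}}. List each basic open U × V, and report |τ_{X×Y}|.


Basis B = {∅ × ∅, {x86} × {ι}, {x87} × {ι}, {x86} × {θ, ι}, {x86, x87} × {ι}, {x87} × {θ, ι}, {x86} × {θ, ι, κ}, {x87} × {θ, ι, κ}, {x86, x87} × {θ, ι}, {x86, x87} × {θ, ι, κ}}; |τ_{X×Y}| = 16.

Enumerate products U × V with U ∈ τ_X, V ∈ τ_Y (deduplicated):
  ∅ × ∅ = {} (∅)
  {x86} × {ι} = {(x86,ι)}
  {x87} × {ι} = {(x87,ι)}
  {x86} × {θ, ι} = {(x86,θ), (x86,ι)}
  {x86, x87} × {ι} = {(x86,ι), (x87,ι)}
  {x87} × {θ, ι} = {(x87,θ), (x87,ι)}
  {x86} × {θ, ι, κ} = {(x86,θ), (x86,ι), (x86,κ)}
  {x87} × {θ, ι, κ} = {(x87,θ), (x87,ι), (x87,κ)}
  {x86, x87} × {θ, ι} = {(x86,θ), (x86,ι), (x87,θ), (x87,ι)}
  {x86, x87} × {θ, ι, κ} = {(x86,θ), (x86,ι), (x86,κ), (x87,θ), (x87,ι), (x87,κ)}
These 10 distinct sets form the basis B.
Close under arbitrary unions to get τ_{X×Y}; counting gives |τ_{X×Y}| = 16.
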